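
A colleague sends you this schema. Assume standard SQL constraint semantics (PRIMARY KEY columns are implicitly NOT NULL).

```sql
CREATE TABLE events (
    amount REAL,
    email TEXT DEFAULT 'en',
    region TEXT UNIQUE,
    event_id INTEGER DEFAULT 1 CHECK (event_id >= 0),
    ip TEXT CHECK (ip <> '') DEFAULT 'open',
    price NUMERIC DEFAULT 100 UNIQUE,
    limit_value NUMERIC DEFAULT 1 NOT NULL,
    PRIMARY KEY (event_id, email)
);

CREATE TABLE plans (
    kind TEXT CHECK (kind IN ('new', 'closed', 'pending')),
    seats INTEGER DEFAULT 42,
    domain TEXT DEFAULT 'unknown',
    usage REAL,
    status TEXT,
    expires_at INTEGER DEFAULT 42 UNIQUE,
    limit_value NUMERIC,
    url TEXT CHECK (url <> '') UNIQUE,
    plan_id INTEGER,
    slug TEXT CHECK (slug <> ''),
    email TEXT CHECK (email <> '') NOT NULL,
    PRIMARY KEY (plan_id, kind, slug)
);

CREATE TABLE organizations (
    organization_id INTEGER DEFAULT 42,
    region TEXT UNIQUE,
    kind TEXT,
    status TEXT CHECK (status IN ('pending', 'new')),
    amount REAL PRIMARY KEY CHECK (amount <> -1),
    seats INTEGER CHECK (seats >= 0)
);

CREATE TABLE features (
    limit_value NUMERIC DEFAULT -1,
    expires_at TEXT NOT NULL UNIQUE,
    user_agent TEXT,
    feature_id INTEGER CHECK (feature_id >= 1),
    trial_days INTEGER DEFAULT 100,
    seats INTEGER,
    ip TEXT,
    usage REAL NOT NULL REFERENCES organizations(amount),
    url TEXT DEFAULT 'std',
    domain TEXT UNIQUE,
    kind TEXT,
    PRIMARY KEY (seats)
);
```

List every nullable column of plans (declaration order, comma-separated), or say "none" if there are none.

seats, domain, usage, status, expires_at, limit_value, url

- kind: part of the PRIMARY KEY, which implies NOT NULL → not nullable.
- seats: DEFAULT only fills an omitted column; an explicit NULL is still allowed → nullable.
- domain: DEFAULT only fills an omitted column; an explicit NULL is still allowed → nullable.
- usage: no NOT NULL constraint applies → nullable.
- status: no NOT NULL constraint applies → nullable.
- expires_at: UNIQUE does not imply NOT NULL → nullable.
- limit_value: no NOT NULL constraint applies → nullable.
- url: CHECK does not forbid NULL (a CHECK constraint passes when its expression is NULL) → nullable.
- plan_id: part of the PRIMARY KEY, which implies NOT NULL → not nullable.
- slug: part of the PRIMARY KEY, which implies NOT NULL → not nullable.
- email: declared NOT NULL → not nullable.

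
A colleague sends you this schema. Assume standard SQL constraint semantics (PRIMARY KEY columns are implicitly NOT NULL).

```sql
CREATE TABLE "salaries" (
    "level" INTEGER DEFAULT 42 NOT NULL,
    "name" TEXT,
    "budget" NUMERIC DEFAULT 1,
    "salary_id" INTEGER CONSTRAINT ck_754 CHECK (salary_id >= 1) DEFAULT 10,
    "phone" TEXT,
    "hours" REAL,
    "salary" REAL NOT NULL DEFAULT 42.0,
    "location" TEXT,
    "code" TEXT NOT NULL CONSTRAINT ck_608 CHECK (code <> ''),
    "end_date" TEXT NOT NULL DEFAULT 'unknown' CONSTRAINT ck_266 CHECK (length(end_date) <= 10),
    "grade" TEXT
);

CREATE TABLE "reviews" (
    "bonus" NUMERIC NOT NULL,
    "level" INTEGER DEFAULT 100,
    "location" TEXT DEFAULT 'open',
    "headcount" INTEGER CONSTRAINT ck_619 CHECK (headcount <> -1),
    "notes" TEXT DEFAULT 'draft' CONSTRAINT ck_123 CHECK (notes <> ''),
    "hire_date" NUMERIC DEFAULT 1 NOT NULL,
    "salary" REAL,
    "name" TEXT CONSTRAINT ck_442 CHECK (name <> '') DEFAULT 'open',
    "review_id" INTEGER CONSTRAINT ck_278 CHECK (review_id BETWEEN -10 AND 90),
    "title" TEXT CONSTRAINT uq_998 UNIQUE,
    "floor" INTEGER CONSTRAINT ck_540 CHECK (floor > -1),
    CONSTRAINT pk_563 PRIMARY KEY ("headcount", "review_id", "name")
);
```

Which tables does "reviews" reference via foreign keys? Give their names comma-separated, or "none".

none

No column in reviews has a REFERENCES clause.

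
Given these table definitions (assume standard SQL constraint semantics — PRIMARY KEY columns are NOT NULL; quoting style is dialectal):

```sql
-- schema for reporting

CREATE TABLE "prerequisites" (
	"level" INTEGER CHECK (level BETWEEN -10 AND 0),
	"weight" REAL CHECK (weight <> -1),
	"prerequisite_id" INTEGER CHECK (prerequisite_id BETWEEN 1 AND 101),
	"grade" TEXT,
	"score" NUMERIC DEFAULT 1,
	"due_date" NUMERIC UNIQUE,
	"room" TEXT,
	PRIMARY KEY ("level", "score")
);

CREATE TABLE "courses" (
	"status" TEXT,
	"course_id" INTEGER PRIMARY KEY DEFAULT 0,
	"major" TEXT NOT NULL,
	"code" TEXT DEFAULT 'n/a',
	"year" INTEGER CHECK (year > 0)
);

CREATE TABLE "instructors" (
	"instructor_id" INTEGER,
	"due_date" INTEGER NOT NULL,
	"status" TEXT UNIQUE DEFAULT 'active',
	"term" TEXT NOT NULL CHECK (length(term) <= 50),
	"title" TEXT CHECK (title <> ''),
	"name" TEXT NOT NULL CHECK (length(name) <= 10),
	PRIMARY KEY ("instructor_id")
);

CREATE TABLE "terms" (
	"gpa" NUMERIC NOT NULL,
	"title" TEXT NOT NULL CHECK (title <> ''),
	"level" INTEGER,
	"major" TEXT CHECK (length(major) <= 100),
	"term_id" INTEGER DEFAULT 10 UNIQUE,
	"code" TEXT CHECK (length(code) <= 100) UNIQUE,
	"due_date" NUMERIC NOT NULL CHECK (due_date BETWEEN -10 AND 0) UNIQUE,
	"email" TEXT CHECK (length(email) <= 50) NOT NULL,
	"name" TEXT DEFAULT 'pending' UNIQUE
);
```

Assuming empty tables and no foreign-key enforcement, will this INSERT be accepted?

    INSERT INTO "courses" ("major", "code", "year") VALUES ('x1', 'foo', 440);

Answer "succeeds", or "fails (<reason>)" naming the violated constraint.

NOT NULL columns: course_id defaults to 0; major is supplied.
CHECK constraints: 440 satisfies (year > 0).
No constraint is violated.

succeeds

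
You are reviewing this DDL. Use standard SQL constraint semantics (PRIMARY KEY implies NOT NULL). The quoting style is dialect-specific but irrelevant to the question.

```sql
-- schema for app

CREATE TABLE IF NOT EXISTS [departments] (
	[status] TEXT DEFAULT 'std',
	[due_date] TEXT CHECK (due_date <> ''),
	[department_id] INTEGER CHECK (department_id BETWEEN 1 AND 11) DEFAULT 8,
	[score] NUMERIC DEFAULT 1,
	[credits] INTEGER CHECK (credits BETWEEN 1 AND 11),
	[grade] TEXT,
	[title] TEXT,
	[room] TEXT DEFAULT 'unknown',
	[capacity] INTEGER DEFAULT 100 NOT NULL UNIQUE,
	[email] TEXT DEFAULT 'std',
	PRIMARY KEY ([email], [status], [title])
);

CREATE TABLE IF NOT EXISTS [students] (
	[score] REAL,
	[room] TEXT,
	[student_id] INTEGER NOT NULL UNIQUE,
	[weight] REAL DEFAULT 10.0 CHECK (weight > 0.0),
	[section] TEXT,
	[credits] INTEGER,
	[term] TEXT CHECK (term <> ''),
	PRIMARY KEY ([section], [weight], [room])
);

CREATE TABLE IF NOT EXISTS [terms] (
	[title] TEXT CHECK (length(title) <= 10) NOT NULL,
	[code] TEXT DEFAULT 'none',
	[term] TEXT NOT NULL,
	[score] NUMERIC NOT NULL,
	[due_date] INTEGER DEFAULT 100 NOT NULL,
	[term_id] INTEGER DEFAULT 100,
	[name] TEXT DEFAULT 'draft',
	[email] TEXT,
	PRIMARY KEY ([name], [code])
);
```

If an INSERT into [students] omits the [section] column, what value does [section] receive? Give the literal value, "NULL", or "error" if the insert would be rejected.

section has no DEFAULT clause.
Omitting it would insert NULL, but it is part of the PRIMARY KEY, so the INSERT fails.

error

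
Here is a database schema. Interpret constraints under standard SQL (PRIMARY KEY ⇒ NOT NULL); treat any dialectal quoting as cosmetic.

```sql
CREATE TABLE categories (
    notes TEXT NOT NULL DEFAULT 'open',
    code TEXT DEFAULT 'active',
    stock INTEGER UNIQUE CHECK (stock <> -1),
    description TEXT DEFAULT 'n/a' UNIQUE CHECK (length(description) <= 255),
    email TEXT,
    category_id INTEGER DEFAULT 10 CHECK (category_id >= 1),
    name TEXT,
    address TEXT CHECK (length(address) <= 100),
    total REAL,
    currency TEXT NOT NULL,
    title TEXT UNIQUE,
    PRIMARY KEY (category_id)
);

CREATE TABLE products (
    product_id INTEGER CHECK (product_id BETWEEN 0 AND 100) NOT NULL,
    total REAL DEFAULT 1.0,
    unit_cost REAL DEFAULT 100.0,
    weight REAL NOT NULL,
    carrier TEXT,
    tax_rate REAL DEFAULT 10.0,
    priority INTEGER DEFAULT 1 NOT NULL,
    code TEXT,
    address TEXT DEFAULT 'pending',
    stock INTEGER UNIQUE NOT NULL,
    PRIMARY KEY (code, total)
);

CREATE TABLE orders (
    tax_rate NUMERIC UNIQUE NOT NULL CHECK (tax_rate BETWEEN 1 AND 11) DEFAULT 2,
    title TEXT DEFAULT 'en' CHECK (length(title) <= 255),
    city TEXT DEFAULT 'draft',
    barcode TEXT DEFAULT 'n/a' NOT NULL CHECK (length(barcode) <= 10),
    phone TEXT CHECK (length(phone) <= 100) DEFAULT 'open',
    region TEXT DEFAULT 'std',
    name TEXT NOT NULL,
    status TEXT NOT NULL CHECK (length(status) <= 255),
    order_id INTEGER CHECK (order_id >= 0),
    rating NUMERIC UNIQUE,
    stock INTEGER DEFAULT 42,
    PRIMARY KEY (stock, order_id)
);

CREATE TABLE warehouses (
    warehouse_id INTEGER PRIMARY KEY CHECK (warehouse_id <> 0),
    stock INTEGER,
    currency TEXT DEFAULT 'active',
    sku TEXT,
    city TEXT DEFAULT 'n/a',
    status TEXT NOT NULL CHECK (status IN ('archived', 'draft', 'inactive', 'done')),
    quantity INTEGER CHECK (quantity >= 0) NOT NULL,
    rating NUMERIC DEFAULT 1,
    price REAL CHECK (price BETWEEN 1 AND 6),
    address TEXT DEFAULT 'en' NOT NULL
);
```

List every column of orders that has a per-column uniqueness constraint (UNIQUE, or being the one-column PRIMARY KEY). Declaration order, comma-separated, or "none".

- tax_rate: declared UNIQUE → unique.
- title: no UNIQUE or single-column PK constraint.
- city: no UNIQUE or single-column PK constraint.
- barcode: no UNIQUE or single-column PK constraint.
- phone: no UNIQUE or single-column PK constraint.
- region: no UNIQUE or single-column PK constraint.
- name: no UNIQUE or single-column PK constraint.
- status: no UNIQUE or single-column PK constraint.
- order_id: part of a composite PRIMARY KEY — only the tuple is unique, not this column on its own.
- rating: declared UNIQUE → unique.
- stock: part of a composite PRIMARY KEY — only the tuple is unique, not this column on its own.

tax_rate, rating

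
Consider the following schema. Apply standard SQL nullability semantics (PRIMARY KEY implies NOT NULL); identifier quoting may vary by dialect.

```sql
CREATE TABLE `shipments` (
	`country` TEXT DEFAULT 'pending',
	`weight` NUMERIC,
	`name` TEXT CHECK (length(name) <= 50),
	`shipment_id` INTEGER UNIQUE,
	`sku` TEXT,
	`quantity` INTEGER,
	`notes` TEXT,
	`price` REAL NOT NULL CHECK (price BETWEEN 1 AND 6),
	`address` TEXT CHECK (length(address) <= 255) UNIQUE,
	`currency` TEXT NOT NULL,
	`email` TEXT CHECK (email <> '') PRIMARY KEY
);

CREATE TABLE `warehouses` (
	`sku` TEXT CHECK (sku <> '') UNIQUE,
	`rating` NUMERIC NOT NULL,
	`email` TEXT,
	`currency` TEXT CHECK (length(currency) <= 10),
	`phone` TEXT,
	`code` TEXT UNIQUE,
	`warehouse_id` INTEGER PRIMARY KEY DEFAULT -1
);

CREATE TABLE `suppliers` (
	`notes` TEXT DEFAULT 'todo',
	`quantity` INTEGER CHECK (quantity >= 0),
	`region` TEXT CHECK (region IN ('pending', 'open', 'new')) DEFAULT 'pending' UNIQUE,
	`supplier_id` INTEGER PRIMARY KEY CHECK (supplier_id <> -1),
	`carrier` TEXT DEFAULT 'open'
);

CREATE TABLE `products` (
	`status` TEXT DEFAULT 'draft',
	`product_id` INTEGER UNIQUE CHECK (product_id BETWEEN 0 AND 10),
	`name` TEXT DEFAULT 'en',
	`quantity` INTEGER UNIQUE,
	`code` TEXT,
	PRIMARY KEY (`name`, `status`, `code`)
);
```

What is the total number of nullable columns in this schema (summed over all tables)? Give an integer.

19

shipments: 8 nullable (country, weight, name, shipment_id, sku, quantity, notes, address — PK (email) and explicit NOT NULL columns excluded).
warehouses: 5 nullable (sku, email, currency, phone, code — PK (warehouse_id) and explicit NOT NULL columns excluded).
suppliers: 4 nullable (notes, quantity, region, carrier — PK (supplier_id) and explicit NOT NULL columns excluded).
products: 2 nullable (product_id, quantity — PK (name, status, code) and explicit NOT NULL columns excluded).
Total: 8 + 5 + 4 + 2 = 19.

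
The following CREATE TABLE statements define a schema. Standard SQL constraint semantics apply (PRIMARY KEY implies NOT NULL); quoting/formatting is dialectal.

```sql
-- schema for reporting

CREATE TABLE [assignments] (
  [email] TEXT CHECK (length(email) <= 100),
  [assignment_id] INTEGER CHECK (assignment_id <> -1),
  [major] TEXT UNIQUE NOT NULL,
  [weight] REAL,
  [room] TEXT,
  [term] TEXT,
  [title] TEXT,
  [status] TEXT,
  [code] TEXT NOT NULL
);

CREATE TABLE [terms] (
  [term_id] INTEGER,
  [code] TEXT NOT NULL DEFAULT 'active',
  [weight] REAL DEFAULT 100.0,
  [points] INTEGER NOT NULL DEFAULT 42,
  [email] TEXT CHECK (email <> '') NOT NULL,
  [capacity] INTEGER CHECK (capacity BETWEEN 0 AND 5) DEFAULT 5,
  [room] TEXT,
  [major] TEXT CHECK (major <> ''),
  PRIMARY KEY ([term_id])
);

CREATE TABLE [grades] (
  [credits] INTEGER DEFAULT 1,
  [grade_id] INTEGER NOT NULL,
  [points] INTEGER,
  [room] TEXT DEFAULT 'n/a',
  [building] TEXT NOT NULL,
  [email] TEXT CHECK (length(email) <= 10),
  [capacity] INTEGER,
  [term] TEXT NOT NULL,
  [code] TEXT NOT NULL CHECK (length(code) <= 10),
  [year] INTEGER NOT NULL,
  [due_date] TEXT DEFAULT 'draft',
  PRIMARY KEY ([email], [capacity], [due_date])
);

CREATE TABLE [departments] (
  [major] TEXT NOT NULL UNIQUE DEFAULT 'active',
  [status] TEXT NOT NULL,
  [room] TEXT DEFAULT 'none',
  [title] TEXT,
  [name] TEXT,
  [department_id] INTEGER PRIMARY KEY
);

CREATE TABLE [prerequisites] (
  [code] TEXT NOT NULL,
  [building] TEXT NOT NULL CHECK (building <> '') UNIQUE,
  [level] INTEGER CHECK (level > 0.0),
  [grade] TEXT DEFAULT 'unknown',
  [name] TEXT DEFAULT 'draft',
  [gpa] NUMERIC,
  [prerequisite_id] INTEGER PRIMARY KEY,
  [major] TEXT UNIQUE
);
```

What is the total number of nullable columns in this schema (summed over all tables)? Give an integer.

assignments: 7 nullable (email, assignment_id, weight, room, term, title, status — PK none and explicit NOT NULL columns excluded).
terms: 4 nullable (weight, capacity, room, major — PK (term_id) and explicit NOT NULL columns excluded).
grades: 3 nullable (credits, points, room — PK (email, capacity, due_date) and explicit NOT NULL columns excluded).
departments: 3 nullable (room, title, name — PK (department_id) and explicit NOT NULL columns excluded).
prerequisites: 5 nullable (level, grade, name, gpa, major — PK (prerequisite_id) and explicit NOT NULL columns excluded).
Total: 7 + 4 + 3 + 3 + 5 = 22.

22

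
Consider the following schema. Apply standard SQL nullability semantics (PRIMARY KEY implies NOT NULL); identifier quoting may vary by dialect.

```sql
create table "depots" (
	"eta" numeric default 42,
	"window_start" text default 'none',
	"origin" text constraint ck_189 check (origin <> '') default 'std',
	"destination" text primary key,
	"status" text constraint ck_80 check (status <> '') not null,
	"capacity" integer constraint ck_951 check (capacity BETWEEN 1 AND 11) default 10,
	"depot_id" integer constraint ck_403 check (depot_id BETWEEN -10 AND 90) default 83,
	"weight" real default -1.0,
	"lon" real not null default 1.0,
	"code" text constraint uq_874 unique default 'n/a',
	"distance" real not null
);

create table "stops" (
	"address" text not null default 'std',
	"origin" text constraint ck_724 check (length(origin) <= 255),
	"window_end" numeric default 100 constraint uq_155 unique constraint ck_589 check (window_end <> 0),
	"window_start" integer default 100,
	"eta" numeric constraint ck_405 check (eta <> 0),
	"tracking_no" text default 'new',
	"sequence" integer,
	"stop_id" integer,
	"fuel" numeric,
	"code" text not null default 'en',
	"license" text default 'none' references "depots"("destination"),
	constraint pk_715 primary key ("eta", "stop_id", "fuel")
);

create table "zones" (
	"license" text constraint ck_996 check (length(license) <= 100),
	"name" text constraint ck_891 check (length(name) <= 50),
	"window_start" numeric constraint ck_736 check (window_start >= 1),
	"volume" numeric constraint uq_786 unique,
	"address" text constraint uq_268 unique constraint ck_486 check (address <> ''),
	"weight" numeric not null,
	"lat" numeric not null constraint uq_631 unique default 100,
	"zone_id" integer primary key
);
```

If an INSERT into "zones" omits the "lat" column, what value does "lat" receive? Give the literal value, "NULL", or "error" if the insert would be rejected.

lat has an explicit DEFAULT 100.
When the column is omitted from an INSERT, that default is used.

100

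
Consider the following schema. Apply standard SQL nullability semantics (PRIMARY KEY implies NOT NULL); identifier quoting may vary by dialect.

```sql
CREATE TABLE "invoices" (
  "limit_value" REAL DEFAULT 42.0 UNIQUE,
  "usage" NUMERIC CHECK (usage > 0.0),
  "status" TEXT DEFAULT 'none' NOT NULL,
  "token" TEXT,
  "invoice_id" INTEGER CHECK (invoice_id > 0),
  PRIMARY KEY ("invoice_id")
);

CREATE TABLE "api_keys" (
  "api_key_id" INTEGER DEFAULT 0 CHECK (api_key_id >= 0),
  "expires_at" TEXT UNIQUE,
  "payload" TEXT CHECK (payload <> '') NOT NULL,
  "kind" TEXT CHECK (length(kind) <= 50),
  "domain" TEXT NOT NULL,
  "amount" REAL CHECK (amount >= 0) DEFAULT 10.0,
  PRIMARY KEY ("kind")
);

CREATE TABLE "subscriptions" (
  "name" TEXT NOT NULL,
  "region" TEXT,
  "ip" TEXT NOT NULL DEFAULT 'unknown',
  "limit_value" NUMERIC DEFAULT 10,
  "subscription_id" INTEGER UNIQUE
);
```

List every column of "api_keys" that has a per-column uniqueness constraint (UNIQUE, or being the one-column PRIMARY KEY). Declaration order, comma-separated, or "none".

expires_at, kind

- api_key_id: no UNIQUE or single-column PK constraint.
- expires_at: declared UNIQUE → unique.
- payload: no UNIQUE or single-column PK constraint.
- kind: single-column PRIMARY KEY → unique.
- domain: no UNIQUE or single-column PK constraint.
- amount: no UNIQUE or single-column PK constraint.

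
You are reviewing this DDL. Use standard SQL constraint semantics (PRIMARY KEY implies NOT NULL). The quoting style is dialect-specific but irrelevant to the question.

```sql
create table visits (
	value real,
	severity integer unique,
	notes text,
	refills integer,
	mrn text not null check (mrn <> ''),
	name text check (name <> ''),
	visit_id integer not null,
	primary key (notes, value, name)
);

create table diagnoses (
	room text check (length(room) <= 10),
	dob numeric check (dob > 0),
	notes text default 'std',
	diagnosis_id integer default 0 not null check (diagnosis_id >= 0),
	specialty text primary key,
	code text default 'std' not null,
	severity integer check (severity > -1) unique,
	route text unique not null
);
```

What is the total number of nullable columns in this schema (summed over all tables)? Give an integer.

visits: 2 nullable (severity, refills — PK (notes, value, name) and explicit NOT NULL columns excluded).
diagnoses: 4 nullable (room, dob, notes, severity — PK (specialty) and explicit NOT NULL columns excluded).
Total: 2 + 4 = 6.

6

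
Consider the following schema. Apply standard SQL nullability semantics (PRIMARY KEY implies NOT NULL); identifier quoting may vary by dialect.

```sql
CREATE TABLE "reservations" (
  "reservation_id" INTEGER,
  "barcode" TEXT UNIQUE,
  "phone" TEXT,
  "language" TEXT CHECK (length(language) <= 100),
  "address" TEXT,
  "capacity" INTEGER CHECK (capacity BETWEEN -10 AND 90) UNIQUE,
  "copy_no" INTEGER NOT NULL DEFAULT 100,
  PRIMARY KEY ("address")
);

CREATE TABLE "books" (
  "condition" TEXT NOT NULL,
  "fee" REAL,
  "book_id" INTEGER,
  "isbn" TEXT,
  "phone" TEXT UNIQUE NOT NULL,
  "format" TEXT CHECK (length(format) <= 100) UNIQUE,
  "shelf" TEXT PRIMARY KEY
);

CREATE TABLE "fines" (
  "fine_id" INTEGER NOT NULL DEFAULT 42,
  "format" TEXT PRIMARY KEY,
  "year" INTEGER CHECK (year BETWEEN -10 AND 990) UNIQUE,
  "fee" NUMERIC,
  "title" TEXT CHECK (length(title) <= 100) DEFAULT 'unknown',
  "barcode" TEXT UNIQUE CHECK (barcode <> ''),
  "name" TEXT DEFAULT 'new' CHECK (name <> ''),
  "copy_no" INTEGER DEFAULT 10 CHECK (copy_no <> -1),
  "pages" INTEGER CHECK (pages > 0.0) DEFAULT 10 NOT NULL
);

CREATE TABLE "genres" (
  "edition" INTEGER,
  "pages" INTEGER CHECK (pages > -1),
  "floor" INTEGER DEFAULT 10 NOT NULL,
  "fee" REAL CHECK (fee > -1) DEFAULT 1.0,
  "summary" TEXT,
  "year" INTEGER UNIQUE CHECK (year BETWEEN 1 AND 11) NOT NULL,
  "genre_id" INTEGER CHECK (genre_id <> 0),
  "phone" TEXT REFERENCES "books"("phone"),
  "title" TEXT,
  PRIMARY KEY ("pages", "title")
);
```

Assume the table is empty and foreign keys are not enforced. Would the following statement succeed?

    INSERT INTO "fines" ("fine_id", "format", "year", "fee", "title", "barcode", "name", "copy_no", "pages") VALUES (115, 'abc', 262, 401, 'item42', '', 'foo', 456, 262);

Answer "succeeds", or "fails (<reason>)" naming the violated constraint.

The value '' for barcode violates CHECK (barcode <> '').

fails (CHECK on barcode)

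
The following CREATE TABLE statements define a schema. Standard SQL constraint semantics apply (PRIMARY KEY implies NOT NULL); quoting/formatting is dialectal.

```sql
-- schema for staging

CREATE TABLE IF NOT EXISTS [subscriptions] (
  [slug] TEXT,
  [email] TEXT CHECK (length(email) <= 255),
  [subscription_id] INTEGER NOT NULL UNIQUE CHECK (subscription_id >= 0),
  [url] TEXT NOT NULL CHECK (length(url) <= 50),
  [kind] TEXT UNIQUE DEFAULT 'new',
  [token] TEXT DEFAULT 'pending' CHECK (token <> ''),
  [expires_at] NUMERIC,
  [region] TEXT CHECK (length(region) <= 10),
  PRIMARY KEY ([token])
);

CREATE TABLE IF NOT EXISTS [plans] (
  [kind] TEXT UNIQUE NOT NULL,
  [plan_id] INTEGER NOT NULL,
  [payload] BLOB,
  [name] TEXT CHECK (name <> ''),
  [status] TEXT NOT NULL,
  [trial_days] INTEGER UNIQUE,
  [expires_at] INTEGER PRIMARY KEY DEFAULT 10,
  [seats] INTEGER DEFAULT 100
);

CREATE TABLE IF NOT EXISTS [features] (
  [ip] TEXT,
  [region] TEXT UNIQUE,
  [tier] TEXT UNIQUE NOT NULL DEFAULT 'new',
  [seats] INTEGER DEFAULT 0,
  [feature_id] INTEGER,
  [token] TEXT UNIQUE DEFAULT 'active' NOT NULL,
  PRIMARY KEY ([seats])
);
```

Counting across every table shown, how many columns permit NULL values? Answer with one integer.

12

subscriptions: 5 nullable (slug, email, kind, expires_at, region — PK (token) and explicit NOT NULL columns excluded).
plans: 4 nullable (payload, name, trial_days, seats — PK (expires_at) and explicit NOT NULL columns excluded).
features: 3 nullable (ip, region, feature_id — PK (seats) and explicit NOT NULL columns excluded).
Total: 5 + 4 + 3 = 12.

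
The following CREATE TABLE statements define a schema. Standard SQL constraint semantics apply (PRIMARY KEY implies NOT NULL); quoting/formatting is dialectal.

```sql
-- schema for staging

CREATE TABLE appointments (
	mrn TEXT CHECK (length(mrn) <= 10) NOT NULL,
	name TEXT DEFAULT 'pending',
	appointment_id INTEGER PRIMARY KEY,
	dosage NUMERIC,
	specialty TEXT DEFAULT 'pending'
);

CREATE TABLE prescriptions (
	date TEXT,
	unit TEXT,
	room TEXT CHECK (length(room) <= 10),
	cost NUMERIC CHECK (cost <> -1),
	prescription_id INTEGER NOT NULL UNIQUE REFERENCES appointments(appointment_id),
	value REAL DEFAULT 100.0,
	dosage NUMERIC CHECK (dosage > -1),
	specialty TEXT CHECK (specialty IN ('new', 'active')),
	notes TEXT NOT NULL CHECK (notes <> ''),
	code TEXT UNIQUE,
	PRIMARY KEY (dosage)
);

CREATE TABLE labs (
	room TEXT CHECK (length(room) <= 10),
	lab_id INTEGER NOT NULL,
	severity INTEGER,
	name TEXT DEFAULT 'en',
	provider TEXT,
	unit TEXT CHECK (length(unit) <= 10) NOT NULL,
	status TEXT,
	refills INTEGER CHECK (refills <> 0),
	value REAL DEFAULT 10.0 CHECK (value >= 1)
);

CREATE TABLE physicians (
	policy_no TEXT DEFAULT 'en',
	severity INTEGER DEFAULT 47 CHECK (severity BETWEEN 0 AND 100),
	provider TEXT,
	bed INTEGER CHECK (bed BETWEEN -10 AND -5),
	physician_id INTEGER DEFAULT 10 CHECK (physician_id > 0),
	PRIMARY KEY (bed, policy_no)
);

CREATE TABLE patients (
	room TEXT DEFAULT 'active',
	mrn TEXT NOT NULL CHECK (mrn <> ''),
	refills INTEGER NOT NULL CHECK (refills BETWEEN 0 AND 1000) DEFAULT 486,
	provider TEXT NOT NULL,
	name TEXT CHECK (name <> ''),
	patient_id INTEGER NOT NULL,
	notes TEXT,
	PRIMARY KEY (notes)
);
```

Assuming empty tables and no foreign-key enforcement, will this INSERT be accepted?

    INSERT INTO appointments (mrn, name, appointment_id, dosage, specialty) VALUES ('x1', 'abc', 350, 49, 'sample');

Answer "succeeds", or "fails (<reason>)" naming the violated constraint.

NOT NULL columns: appointment_id is supplied; mrn is supplied.
CHECK constraints: 'x1' satisfies (length(mrn) <= 10).
No constraint is violated.

succeeds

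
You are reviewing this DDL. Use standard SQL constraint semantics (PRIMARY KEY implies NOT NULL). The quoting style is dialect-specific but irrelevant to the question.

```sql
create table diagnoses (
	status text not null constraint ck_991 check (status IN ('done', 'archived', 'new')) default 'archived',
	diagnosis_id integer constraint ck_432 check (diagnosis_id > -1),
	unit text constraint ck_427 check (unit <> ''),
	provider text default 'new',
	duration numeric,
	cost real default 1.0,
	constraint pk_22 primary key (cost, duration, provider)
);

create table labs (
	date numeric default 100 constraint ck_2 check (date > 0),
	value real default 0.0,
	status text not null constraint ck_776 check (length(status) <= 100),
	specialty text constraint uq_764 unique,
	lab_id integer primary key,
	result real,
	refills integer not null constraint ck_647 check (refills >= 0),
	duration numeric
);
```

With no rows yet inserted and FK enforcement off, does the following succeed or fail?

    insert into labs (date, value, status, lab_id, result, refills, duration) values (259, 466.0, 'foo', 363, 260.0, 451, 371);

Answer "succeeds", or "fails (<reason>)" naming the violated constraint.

succeeds

NOT NULL columns: lab_id is supplied; refills is supplied; status is supplied.
CHECK constraints: 259 satisfies (date > 0); 'foo' satisfies (length(status) <= 100); 451 satisfies (refills >= 0).
No constraint is violated.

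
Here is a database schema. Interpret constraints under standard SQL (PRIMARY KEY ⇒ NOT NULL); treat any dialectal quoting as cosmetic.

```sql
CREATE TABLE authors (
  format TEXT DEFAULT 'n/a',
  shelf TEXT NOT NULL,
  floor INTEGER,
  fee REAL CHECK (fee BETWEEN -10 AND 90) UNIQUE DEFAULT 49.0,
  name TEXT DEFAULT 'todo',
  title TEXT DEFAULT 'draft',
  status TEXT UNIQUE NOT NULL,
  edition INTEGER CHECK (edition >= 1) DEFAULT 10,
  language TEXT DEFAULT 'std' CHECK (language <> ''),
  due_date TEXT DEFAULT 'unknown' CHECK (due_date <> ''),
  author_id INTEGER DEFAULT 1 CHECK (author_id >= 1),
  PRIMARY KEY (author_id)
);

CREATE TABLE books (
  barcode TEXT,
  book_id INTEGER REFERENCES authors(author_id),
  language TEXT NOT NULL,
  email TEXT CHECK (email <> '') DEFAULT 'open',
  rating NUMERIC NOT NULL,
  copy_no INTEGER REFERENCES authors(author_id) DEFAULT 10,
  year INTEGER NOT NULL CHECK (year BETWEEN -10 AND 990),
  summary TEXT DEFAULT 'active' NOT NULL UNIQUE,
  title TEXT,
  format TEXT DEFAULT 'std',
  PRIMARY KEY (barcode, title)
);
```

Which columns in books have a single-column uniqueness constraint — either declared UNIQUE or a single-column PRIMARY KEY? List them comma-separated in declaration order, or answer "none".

- barcode: part of a composite PRIMARY KEY — only the tuple is unique, not this column on its own.
- book_id: no UNIQUE or single-column PK constraint.
- language: no UNIQUE or single-column PK constraint.
- email: no UNIQUE or single-column PK constraint.
- rating: no UNIQUE or single-column PK constraint.
- copy_no: no UNIQUE or single-column PK constraint.
- year: no UNIQUE or single-column PK constraint.
- summary: declared UNIQUE → unique.
- title: part of a composite PRIMARY KEY — only the tuple is unique, not this column on its own.
- format: no UNIQUE or single-column PK constraint.

summary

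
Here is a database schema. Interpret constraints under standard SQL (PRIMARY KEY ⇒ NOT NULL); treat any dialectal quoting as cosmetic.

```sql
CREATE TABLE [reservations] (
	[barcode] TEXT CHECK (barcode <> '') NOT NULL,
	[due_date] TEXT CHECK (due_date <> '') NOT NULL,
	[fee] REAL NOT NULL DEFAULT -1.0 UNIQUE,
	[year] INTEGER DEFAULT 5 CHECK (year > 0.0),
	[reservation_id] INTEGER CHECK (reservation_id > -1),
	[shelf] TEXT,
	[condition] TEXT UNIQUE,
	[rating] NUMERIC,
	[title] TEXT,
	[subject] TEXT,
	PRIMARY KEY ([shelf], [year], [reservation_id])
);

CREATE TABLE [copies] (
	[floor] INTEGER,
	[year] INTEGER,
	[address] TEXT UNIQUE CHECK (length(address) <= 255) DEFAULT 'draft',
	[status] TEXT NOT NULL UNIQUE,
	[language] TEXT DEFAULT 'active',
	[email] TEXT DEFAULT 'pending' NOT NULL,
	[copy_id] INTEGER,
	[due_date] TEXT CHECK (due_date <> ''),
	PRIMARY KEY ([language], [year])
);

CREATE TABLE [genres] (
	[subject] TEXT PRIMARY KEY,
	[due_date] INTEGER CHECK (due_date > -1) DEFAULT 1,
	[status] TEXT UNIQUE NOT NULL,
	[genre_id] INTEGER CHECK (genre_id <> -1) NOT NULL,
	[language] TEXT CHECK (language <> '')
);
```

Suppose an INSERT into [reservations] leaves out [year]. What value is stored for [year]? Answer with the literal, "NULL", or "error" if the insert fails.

5

year has an explicit DEFAULT 5.
When the column is omitted from an INSERT, that default is used.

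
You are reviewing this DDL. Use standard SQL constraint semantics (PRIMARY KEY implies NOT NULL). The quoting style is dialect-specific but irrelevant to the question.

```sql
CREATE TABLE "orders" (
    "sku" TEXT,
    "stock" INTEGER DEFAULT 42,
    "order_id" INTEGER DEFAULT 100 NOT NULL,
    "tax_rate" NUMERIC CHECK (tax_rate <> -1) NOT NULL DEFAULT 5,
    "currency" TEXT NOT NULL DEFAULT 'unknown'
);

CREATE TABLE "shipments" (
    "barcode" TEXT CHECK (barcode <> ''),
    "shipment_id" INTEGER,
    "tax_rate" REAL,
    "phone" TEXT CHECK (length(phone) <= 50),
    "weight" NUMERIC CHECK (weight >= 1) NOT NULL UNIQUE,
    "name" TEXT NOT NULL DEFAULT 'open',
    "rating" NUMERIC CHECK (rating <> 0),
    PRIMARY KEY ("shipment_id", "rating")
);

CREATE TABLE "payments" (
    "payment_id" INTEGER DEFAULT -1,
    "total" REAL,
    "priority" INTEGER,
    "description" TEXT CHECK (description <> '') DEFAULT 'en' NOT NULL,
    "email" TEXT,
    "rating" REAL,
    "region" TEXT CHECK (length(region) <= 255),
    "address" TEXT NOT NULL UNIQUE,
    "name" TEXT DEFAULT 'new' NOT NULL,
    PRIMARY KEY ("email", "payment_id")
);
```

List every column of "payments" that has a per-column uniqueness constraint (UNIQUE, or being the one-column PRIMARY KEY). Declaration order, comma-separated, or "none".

address

- payment_id: part of a composite PRIMARY KEY — only the tuple is unique, not this column on its own.
- total: no UNIQUE or single-column PK constraint.
- priority: no UNIQUE or single-column PK constraint.
- description: no UNIQUE or single-column PK constraint.
- email: part of a composite PRIMARY KEY — only the tuple is unique, not this column on its own.
- rating: no UNIQUE or single-column PK constraint.
- region: no UNIQUE or single-column PK constraint.
- address: declared UNIQUE → unique.
- name: no UNIQUE or single-column PK constraint.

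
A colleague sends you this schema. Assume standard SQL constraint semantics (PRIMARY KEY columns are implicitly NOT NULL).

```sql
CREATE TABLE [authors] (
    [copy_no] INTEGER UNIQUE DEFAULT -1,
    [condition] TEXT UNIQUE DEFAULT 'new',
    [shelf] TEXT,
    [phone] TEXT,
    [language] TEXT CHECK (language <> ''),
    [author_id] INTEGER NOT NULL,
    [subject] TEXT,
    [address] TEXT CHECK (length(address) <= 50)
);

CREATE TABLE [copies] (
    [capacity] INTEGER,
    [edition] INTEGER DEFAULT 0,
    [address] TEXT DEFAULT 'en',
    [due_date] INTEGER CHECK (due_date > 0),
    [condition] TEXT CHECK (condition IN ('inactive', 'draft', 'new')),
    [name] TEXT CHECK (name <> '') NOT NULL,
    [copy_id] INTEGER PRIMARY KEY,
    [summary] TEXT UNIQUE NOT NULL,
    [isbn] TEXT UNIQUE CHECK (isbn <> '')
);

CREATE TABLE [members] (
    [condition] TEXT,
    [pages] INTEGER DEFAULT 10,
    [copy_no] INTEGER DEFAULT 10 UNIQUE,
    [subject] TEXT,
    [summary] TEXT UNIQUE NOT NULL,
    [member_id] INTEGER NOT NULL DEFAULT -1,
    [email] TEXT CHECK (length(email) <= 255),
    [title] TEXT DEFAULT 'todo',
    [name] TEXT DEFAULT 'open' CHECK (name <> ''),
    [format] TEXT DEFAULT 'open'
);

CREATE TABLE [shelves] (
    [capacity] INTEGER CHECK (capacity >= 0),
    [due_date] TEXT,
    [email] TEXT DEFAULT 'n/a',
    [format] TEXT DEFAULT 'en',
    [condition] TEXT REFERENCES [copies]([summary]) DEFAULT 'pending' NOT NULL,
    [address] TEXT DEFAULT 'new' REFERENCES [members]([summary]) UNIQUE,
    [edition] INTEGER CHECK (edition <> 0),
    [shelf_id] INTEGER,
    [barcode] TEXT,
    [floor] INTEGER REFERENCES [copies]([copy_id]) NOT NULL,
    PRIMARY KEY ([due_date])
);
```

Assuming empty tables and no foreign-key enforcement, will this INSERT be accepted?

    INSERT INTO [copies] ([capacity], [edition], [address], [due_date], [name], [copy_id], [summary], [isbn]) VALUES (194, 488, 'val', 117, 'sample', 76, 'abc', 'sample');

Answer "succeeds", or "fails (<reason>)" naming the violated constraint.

succeeds

NOT NULL columns: copy_id is supplied; name is supplied; summary is supplied.
CHECK constraints: 117 satisfies (due_date > 0); 'sample' satisfies (name <> ''); 'sample' satisfies (isbn <> '').
No constraint is violated.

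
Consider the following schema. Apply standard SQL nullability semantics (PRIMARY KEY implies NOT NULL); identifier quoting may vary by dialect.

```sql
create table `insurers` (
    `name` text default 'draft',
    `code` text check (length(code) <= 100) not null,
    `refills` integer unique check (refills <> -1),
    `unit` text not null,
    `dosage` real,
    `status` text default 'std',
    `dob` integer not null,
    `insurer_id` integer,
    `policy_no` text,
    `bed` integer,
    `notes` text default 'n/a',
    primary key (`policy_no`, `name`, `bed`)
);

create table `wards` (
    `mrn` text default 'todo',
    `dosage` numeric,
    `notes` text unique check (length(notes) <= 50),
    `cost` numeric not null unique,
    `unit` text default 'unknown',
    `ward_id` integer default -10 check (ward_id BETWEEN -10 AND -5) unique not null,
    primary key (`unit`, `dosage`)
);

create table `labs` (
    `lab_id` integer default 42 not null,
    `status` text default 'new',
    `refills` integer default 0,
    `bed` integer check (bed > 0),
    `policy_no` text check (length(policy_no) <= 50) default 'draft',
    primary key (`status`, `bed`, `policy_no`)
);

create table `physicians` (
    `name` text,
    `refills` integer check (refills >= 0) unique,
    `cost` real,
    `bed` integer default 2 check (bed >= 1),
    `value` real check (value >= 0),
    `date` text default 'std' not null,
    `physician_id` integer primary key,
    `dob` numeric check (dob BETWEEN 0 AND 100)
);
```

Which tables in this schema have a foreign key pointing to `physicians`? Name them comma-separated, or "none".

none

No REFERENCES clause anywhere in the schema names physicians.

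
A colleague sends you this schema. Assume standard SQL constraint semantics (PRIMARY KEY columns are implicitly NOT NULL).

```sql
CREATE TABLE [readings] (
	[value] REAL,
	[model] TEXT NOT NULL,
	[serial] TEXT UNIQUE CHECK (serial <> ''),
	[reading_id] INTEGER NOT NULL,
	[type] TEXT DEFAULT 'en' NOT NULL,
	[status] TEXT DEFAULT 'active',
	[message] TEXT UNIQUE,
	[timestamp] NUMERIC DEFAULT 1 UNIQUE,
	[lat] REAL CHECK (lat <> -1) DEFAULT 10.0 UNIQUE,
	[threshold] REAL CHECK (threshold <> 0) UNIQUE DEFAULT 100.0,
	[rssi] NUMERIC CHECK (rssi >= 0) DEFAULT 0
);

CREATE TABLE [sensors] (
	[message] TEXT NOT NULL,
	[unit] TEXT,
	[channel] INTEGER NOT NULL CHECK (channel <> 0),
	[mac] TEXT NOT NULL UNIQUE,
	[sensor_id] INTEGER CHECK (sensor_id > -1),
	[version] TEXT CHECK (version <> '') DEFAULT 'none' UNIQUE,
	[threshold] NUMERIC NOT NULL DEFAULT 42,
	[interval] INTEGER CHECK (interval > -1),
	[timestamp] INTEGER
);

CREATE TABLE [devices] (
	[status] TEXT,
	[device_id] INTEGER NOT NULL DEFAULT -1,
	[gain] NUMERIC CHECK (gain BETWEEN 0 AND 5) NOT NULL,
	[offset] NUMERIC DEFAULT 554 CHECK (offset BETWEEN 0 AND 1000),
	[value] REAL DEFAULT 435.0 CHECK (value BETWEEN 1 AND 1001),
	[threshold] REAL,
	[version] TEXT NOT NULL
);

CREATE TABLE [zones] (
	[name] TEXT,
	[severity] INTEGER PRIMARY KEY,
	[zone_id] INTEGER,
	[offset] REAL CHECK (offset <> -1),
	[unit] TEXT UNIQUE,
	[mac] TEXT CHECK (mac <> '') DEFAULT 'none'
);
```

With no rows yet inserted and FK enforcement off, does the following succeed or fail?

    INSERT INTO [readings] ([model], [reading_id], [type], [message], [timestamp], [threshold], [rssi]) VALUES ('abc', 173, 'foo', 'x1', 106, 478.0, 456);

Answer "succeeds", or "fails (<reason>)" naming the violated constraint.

NOT NULL columns: model is supplied; reading_id is supplied; type is supplied.
CHECK constraints: 478.0 satisfies (threshold <> 0); 456 satisfies (rssi >= 0).
No constraint is violated.

succeeds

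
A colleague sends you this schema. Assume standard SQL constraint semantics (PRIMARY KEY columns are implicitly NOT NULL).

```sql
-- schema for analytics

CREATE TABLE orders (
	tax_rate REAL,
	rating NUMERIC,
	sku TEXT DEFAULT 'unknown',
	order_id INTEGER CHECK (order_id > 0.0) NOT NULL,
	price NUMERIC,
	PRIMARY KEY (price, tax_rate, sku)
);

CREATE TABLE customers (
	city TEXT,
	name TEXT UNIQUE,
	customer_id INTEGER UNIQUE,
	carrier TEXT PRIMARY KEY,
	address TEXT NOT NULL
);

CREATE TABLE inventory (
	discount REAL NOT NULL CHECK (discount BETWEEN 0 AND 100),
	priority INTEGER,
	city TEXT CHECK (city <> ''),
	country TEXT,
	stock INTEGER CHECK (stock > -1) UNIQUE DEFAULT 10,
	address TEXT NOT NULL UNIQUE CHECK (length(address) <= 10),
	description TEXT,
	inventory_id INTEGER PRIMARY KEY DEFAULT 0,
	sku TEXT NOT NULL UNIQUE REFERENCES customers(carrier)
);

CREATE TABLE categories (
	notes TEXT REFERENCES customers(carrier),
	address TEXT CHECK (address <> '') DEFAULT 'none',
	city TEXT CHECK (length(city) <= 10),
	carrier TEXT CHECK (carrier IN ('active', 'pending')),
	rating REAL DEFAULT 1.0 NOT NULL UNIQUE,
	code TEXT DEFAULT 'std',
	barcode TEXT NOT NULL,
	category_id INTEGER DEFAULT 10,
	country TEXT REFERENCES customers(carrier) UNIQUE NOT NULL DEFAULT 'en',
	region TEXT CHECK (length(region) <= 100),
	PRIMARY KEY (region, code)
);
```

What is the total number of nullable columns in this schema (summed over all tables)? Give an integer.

14

orders: 1 nullable (rating — PK (price, tax_rate, sku) and explicit NOT NULL columns excluded).
customers: 3 nullable (city, name, customer_id — PK (carrier) and explicit NOT NULL columns excluded).
inventory: 5 nullable (priority, city, country, stock, description — PK (inventory_id) and explicit NOT NULL columns excluded).
categories: 5 nullable (notes, address, city, carrier, category_id — PK (region, code) and explicit NOT NULL columns excluded).
Total: 1 + 3 + 5 + 5 = 14.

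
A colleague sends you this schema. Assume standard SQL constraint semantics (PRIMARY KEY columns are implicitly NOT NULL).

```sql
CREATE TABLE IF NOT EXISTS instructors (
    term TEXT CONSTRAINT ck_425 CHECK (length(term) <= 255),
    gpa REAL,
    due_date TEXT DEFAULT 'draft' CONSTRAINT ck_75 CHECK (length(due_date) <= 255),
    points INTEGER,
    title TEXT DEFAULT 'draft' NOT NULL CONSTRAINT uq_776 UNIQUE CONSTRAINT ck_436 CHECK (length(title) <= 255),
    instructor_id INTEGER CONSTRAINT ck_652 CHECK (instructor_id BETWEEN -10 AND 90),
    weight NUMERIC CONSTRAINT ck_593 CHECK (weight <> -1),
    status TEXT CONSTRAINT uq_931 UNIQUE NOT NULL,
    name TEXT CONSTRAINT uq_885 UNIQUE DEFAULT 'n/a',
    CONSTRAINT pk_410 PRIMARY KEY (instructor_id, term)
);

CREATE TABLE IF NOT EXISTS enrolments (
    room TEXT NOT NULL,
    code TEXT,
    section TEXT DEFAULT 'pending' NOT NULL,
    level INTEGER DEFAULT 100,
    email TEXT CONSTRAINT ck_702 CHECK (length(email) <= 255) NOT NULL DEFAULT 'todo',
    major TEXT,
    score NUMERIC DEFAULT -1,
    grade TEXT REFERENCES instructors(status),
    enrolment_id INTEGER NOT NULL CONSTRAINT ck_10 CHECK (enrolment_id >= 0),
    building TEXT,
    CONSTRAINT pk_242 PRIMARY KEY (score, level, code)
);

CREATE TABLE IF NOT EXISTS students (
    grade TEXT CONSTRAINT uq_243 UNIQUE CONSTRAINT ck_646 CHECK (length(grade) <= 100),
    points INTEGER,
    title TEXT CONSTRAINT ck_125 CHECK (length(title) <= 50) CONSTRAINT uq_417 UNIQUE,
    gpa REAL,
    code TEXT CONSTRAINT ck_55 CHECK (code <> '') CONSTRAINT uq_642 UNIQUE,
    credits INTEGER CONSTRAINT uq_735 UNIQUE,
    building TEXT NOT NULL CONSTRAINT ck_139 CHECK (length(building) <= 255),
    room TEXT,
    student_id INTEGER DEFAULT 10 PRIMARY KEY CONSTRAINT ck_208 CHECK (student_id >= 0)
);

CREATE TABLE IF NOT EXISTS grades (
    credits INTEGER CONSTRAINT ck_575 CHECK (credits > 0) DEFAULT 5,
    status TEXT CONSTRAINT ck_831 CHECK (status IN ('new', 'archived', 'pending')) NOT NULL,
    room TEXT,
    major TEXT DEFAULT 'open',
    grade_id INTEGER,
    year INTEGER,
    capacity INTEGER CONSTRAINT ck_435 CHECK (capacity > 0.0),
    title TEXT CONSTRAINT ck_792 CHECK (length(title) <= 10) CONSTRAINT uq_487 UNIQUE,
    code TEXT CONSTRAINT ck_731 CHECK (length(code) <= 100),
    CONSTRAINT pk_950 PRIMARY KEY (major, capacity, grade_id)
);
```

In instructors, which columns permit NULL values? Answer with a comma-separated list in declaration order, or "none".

gpa, due_date, points, weight, name

- term: part of the PRIMARY KEY, which implies NOT NULL → not nullable.
- gpa: no NOT NULL constraint applies → nullable.
- due_date: CHECK does not forbid NULL (a CHECK constraint passes when its expression is NULL) → nullable.
- points: no NOT NULL constraint applies → nullable.
- title: declared NOT NULL → not nullable.
- instructor_id: part of the PRIMARY KEY, which implies NOT NULL → not nullable.
- weight: CHECK does not forbid NULL (a CHECK constraint passes when its expression is NULL) → nullable.
- status: declared NOT NULL → not nullable.
- name: UNIQUE does not imply NOT NULL → nullable.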